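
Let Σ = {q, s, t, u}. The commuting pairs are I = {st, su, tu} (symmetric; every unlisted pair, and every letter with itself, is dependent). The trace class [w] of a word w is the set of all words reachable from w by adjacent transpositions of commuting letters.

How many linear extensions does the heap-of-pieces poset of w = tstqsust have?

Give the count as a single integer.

0(t) covers ∅
1(s) covers ∅
2(t) covers 0:t
3(q) covers 1:s, 2:t
4(s) covers 3:q
5(u) covers 3:q
6(s) covers 4:s
7(t) covers 3:q
floor of heap: 0:t, 1:s
completions by unplaced set U, small U first (add the entries for U minus each lowest piece of U):
  |U|=1: {5}:1  {6}:1  {7}:1
  |U|=2: {4,6}:1  {5,6}:2  {5,7}:2  {6,7}:2
  |U|=3: {4,5,6}:3  {4,6,7}:3  {5,6,7}:6
  |U|=4: {4,5,6,7}:12
  |U|=5: {3,4,5,6,7}:12
  |U|=6: {1,3,4,5,6,7}:12  {2,3,4,5,6,7}:12
  start at 0(t): 24
  start at 1(s): 12
sum over floor = 36

36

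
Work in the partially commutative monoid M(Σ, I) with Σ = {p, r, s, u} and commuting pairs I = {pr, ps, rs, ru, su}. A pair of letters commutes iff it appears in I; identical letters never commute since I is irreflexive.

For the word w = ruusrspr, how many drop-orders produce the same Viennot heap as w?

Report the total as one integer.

560

piece 0:r — minimal
piece 1:u — minimal
piece 2:u rests on {1:u}
piece 3:s — minimal
piece 4:r rests on {0:r}
piece 5:s rests on {3:s}
piece 6:p rests on {2:u}
piece 7:r rests on {4:r}
minimal pieces: {0:r, 1:u, 3:s}
ways to finish when only these pieces remain (= sum over removing one remaining piece with nothing left below it):
  1 left: {5}→1  {6}→1  {7}→1
  2 left: {2,6}→1  {3,5}→1  {4,7}→1  {5,6}→2  {5,7}→2  {6,7}→2
  3 left: {0,4,7}→1  {1,2,6}→1  {2,5,6}→3  {2,6,7}→3  {3,5,6}→3  {3,5,7}→3  {4,5,7}→3  {4,6,7}→3  {5,6,7}→6
  4 left: {0,4,5,7}→4  {0,4,6,7}→4  {1,2,5,6}→4  {1,2,6,7}→4  {2,3,5,6}→6  {2,4,6,7}→6  {2,5,6,7}→12  {3,4,5,7}→6  {3,5,6,7}→12  {4,5,6,7}→12
  5 left: {0,2,4,6,7}→10  {0,3,4,5,7}→10  {0,4,5,6,7}→20  {1,2,3,5,6}→10  {1,2,4,6,7}→10  {1,2,5,6,7}→20  {2,3,5,6,7}→30  {2,4,5,6,7}→30  {3,4,5,6,7}→30
  6 left: {0,1,2,4,6,7}→20  {0,2,4,5,6,7}→60  {0,3,4,5,6,7}→60  {1,2,3,5,6,7}→60  {1,2,4,5,6,7}→60  {2,3,4,5,6,7}→90
  placing 0:r first → 210 extensions
  placing 1:u first → 210 extensions
  placing 3:s first → 140 extensions
total linear extensions = 560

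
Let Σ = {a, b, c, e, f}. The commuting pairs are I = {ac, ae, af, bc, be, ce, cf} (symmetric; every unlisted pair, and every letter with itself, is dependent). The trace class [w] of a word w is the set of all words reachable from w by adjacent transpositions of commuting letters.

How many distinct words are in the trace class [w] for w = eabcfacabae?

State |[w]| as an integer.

0(e) covers ∅
1(a) covers ∅
2(b) covers 1:a
3(c) covers ∅
4(f) covers 0:e, 2:b
5(a) covers 2:b
6(c) covers 3:c
7(a) covers 5:a
8(b) covers 4:f, 7:a
9(a) covers 8:b
10(e) covers 4:f
floor of heap: 0:e, 1:a, 3:c
completions by unplaced set U, small U first (add the entries for U minus each lowest piece of U):
  |U|=1: {6}:1  {9}:1  {10}:1
  |U|=2: {3,6}:1  {6,9}:2  {6,10}:2  {8,9}:1  {9,10}:2
  |U|=3: {3,6,9}:3  {3,6,10}:3  {6,8,9}:3  {6,9,10}:6  {7,8,9}:1  {8,9,10}:3
  |U|=4: {3,6,8,9}:6  {3,6,9,10}:12  {4,8,9,10}:3  {5,7,8,9}:1  {6,7,8,9}:4  {6,8,9,10}:12  {7,8,9,10}:4
  |U|=5: {0,4,8,9,10}:3  {3,6,7,8,9}:10  {3,6,8,9,10}:30  {4,6,8,9,10}:15  {4,7,8,9,10}:7  {5,6,7,8,9}:5  {5,7,8,9,10}:5  {6,7,8,9,10}:20
  |U|=6: {0,4,6,8,9,10}:18  {0,4,7,8,9,10}:10  {3,4,6,8,9,10}:45  {3,5,6,7,8,9}:15  {3,6,7,8,9,10}:60  {4,5,7,8,9,10}:12  {4,6,7,8,9,10}:42  {5,6,7,8,9,10}:30
  |U|=7: {0,3,4,6,8,9,10}:63  {0,4,5,7,8,9,10}:22  {0,4,6,7,8,9,10}:70  {2,4,5,7,8,9,10}:12  {3,4,6,7,8,9,10}:147  {3,5,6,7,8,9,10}:105  {4,5,6,7,8,9,10}:84
  |U|=8: {0,2,4,5,7,8,9,10}:34  {0,3,4,6,7,8,9,10}:280  {0,4,5,6,7,8,9,10}:176  {1,2,4,5,7,8,9,10}:12  {2,4,5,6,7,8,9,10}:96  {3,4,5,6,7,8,9,10}:336
  |U|=9: {0,1,2,4,5,7,8,9,10}:46  {0,2,4,5,6,7,8,9,10}:306  {0,3,4,5,6,7,8,9,10}:792  {1,2,4,5,6,7,8,9,10}:108  {2,3,4,5,6,7,8,9,10}:432
  start at 0(e): 540
  start at 1(a): 1530
  start at 3(c): 460
sum over floor = 2530

2530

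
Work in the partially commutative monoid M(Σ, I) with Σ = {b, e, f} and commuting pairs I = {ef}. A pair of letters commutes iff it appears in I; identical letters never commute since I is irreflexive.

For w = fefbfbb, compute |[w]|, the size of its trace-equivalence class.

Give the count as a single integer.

3

#0=f has no predecessor
#1=e has no predecessor
#2=f depends on [0:f]
#3=b depends on [1:e, 2:f]
#4=f depends on [3:b]
#5=b depends on [4:f]
#6=b depends on [5:b]
sources: [0:f, 1:e]
N(rest) = Σ N(rest − s) over sources s of rest; N(one piece) = 1:
  size 1 → [6]=1
  size 2 → [5,6]=1
  size 3 → [4,5,6]=1
  size 4 → [3,4,5,6]=1
  size 5 → [1,3,4,5,6]=1  [2,3,4,5,6]=1
  first=0(f) contributes 2
  first=1(e) contributes 1
|[w]| = 3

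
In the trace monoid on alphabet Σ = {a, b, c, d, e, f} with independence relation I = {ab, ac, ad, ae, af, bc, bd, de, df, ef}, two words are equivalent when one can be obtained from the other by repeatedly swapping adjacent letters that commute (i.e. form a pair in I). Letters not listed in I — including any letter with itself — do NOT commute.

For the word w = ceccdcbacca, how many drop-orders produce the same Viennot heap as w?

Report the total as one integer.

drop 0:c onto floor
drop 1:e onto {0:c}
drop 2:c onto {1:e}
drop 3:c onto {2:c}
drop 4:d onto {3:c}
drop 5:c onto {4:d}
drop 6:b onto {1:e}
drop 7:a onto floor
drop 8:c onto {5:c}
drop 9:c onto {8:c}
drop 10:a onto {7:a}
ground layer = {0:c, 7:a}
drop-orders for the pieces not yet dropped (sum over which currently-grounded one goes next):
  1 to go: {6} 1  {9} 1  {10} 1
  2 to go: {6,9} 2  {6,10} 2  {7,10} 1  {8,9} 1  {9,10} 2
  3 to go: {5,8,9} 1  {6,7,10} 3  {6,8,9} 3  {6,9,10} 6  {7,9,10} 3  {8,9,10} 3
  4 to go: {4,5,8,9} 1  {5,6,8,9} 4  {5,8,9,10} 4  {6,7,9,10} 12  {6,8,9,10} 12  {7,8,9,10} 6
  5 to go: {3,4,5,8,9} 1  {4,5,6,8,9} 5  {4,5,8,9,10} 5  {5,6,8,9,10} 20  {5,7,8,9,10} 10  {6,7,8,9,10} 30
  6 to go: {2,3,4,5,8,9} 1  {3,4,5,6,8,9} 6  {3,4,5,8,9,10} 6  {4,5,6,8,9,10} 30  {4,5,7,8,9,10} 15  {5,6,7,8,9,10} 60
  7 to go: {2,3,4,5,6,8,9} 7  {2,3,4,5,8,9,10} 7  {3,4,5,6,8,9,10} 42  {3,4,5,7,8,9,10} 21  {4,5,6,7,8,9,10} 105
  8 to go: {1,2,3,4,5,6,8,9} 7  {2,3,4,5,6,8,9,10} 56  {2,3,4,5,7,8,9,10} 28  {3,4,5,6,7,8,9,10} 168
  9 to go: {0,1,2,3,4,5,6,8,9} 7  {1,2,3,4,5,6,8,9,10} 63  {2,3,4,5,6,7,8,9,10} 252
  if 0:c drops first: 315 orders
  if 7:a drops first: 70 orders
heap linearizations: 385

385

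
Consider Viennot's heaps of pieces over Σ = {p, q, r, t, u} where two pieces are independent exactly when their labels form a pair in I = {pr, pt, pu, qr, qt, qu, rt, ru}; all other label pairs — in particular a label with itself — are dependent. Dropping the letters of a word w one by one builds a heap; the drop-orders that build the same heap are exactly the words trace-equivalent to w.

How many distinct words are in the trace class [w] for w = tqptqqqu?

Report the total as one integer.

56

drop 0:t onto floor
drop 1:q onto floor
drop 2:p onto {1:q}
drop 3:t onto {0:t}
drop 4:q onto {2:p}
drop 5:q onto {4:q}
drop 6:q onto {5:q}
drop 7:u onto {3:t}
ground layer = {0:t, 1:q}
drop-orders for the pieces not yet dropped (sum over which currently-grounded one goes next):
  1 to go: {6} 1  {7} 1
  2 to go: {3,7} 1  {5,6} 1  {6,7} 2
  3 to go: {0,3,7} 1  {3,6,7} 3  {4,5,6} 1  {5,6,7} 3
  4 to go: {0,3,6,7} 4  {2,4,5,6} 1  {3,5,6,7} 6  {4,5,6,7} 4
  5 to go: {0,3,5,6,7} 10  {1,2,4,5,6} 1  {2,4,5,6,7} 5  {3,4,5,6,7} 10
  6 to go: {0,3,4,5,6,7} 20  {1,2,4,5,6,7} 6  {2,3,4,5,6,7} 15
  if 0:t drops first: 21 orders
  if 1:q drops first: 35 orders
heap linearizations: 56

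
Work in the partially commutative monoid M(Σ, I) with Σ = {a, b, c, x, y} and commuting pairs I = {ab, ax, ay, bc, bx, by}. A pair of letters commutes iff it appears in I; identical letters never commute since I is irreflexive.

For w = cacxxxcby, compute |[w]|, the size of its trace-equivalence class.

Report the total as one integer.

piece 0:c — minimal
piece 1:a rests on {0:c}
piece 2:c rests on {1:a}
piece 3:x rests on {2:c}
piece 4:x rests on {3:x}
piece 5:x rests on {4:x}
piece 6:c rests on {5:x}
piece 7:b — minimal
piece 8:y rests on {6:c}
minimal pieces: {0:c, 7:b}
ways to finish when only these pieces remain (= sum over removing one remaining piece with nothing left below it):
  1 left: {7}→1  {8}→1
  2 left: {6,8}→1  {7,8}→2
  3 left: {5,6,8}→1  {6,7,8}→3
  4 left: {4,5,6,8}→1  {5,6,7,8}→4
  5 left: {3,4,5,6,8}→1  {4,5,6,7,8}→5
  6 left: {2,3,4,5,6,8}→1  {3,4,5,6,7,8}→6
  7 left: {1,2,3,4,5,6,8}→1  {2,3,4,5,6,7,8}→7
  placing 0:c first → 8 extensions
  placing 7:b first → 1 extensions
total linear extensions = 9

9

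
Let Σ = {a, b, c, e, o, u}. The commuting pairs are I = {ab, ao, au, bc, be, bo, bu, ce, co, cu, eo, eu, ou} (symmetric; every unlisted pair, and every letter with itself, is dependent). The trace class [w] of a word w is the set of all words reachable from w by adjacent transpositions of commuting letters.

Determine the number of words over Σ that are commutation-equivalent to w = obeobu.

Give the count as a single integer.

180

0(o) covers ∅
1(b) covers ∅
2(e) covers ∅
3(o) covers 0:o
4(b) covers 1:b
5(u) covers ∅
floor of heap: 0:o, 1:b, 2:e, 5:u
completions by unplaced set U, small U first (add the entries for U minus each lowest piece of U):
  |U|=1: {2}:1  {3}:1  {4}:1  {5}:1
  |U|=2: {0,3}:1  {1,4}:1  {2,3}:2  {2,4}:2  {2,5}:2  {3,4}:2  {3,5}:2  {4,5}:2
  |U|=3: {0,2,3}:3  {0,3,4}:3  {0,3,5}:3  {1,2,4}:3  {1,3,4}:3  {1,4,5}:3  {2,3,4}:6  {2,3,5}:6  {2,4,5}:6  {3,4,5}:6
  |U|=4: {0,1,3,4}:6  {0,2,3,4}:12  {0,2,3,5}:12  {0,3,4,5}:12  {1,2,3,4}:12  {1,2,4,5}:12  {1,3,4,5}:12  {2,3,4,5}:24
  start at 0(o): 60
  start at 1(b): 60
  start at 2(e): 30
  start at 5(u): 30
sum over floor = 180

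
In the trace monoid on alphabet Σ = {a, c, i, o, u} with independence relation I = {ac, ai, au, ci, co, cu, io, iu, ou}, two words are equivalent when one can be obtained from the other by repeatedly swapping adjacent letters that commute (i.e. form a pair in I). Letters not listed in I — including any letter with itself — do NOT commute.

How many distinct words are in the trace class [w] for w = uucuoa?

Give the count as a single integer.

60

0(u) covers ∅
1(u) covers 0:u
2(c) covers ∅
3(u) covers 1:u
4(o) covers ∅
5(a) covers 4:o
floor of heap: 0:u, 2:c, 4:o
completions by unplaced set U, small U first (add the entries for U minus each lowest piece of U):
  |U|=1: {2}:1  {3}:1  {5}:1
  |U|=2: {1,3}:1  {2,3}:2  {2,5}:2  {3,5}:2  {4,5}:1
  |U|=3: {0,1,3}:1  {1,2,3}:3  {1,3,5}:3  {2,3,5}:6  {2,4,5}:3  {3,4,5}:3
  |U|=4: {0,1,2,3}:4  {0,1,3,5}:4  {1,2,3,5}:12  {1,3,4,5}:6  {2,3,4,5}:12
  start at 0(u): 30
  start at 2(c): 10
  start at 4(o): 20
sum over floor = 60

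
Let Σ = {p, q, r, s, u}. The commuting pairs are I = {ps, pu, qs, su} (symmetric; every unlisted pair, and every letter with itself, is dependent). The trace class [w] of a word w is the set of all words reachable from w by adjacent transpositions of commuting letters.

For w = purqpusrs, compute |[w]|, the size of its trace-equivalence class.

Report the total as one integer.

16

piece 0:p — minimal
piece 1:u — minimal
piece 2:r rests on {0:p, 1:u}
piece 3:q rests on {2:r}
piece 4:p rests on {3:q}
piece 5:u rests on {3:q}
piece 6:s rests on {2:r}
piece 7:r rests on {4:p, 5:u, 6:s}
piece 8:s rests on {7:r}
minimal pieces: {0:p, 1:u}
ways to finish when only these pieces remain (= sum over removing one remaining piece with nothing left below it):
  1 left: {8}→1
  2 left: {7,8}→1
  3 left: {4,7,8}→1  {5,7,8}→1  {6,7,8}→1
  4 left: {4,5,7,8}→2  {4,6,7,8}→2  {5,6,7,8}→2
  5 left: {3,4,5,7,8}→2  {4,5,6,7,8}→6
  6 left: {3,4,5,6,7,8}→8
  7 left: {2,3,4,5,6,7,8}→8
  placing 0:p first → 8 extensions
  placing 1:u first → 8 extensions
total linear extensions = 16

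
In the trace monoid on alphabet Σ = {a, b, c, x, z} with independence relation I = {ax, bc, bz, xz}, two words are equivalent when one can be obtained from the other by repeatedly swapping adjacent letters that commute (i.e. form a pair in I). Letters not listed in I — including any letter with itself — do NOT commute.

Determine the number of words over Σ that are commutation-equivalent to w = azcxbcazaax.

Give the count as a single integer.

0(a) covers ∅
1(z) covers 0:a
2(c) covers 1:z
3(x) covers 2:c
4(b) covers 3:x
5(c) covers 3:x
6(a) covers 4:b, 5:c
7(z) covers 6:a
8(a) covers 7:z
9(a) covers 8:a
10(x) covers 4:b, 5:c
floor of heap: 0:a
completions by unplaced set U, small U first (add the entries for U minus each lowest piece of U):
  |U|=1: {9}:1  {10}:1
  |U|=2: {8,9}:1  {9,10}:2
  |U|=3: {7,8,9}:1  {8,9,10}:3
  |U|=4: {6,7,8,9}:1  {7,8,9,10}:4
  |U|=5: {6,7,8,9,10}:5
  |U|=6: {4,6,7,8,9,10}:5  {5,6,7,8,9,10}:5
  |U|=7: {4,5,6,7,8,9,10}:10
  |U|=8: {3,4,5,6,7,8,9,10}:10
  |U|=9: {2,3,4,5,6,7,8,9,10}:10
  start at 0(a): 10

10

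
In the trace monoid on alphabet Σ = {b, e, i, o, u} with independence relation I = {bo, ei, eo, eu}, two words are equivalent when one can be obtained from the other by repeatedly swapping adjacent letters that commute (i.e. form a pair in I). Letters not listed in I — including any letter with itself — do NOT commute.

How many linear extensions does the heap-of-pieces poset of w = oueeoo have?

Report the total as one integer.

#0=o has no predecessor
#1=u depends on [0:o]
#2=e has no predecessor
#3=e depends on [2:e]
#4=o depends on [1:u]
#5=o depends on [4:o]
sources: [0:o, 2:e]
N(rest) = Σ N(rest − s) over sources s of rest; N(one piece) = 1:
  size 1 → [3]=1  [5]=1
  size 2 → [2,3]=1  [3,5]=2  [4,5]=1
  size 3 → [1,4,5]=1  [2,3,5]=3  [3,4,5]=3
  size 4 → [0,1,4,5]=1  [1,3,4,5]=4  [2,3,4,5]=6
  first=0(o) contributes 10
  first=2(e) contributes 5
|[w]| = 15

15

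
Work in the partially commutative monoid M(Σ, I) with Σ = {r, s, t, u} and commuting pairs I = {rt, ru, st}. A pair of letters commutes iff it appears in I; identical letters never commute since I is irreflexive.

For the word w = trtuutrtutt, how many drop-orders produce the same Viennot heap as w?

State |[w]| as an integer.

#0=t has no predecessor
#1=r has no predecessor
#2=t depends on [0:t]
#3=u depends on [2:t]
#4=u depends on [3:u]
#5=t depends on [4:u]
#6=r depends on [1:r]
#7=t depends on [5:t]
#8=u depends on [7:t]
#9=t depends on [8:u]
#10=t depends on [9:t]
sources: [0:t, 1:r]
N(rest) = Σ N(rest − s) over sources s of rest; N(one piece) = 1:
  size 1 → [6]=1  [10]=1
  size 2 → [1,6]=1  [6,10]=2  [9,10]=1
  size 3 → [1,6,10]=3  [6,9,10]=3  [8,9,10]=1
  size 4 → [1,6,9,10]=6  [6,8,9,10]=4  [7,8,9,10]=1
  size 5 → [1,6,8,9,10]=10  [5,7,8,9,10]=1  [6,7,8,9,10]=5
  size 6 → [1,6,7,8,9,10]=15  [4,5,7,8,9,10]=1  [5,6,7,8,9,10]=6
  size 7 → [1,5,6,7,8,9,10]=21  [3,4,5,7,8,9,10]=1  [4,5,6,7,8,9,10]=7
  size 8 → [1,4,5,6,7,8,9,10]=28  [2,3,4,5,7,8,9,10]=1  [3,4,5,6,7,8,9,10]=8
  size 9 → [0,2,3,4,5,7,8,9,10]=1  [1,3,4,5,6,7,8,9,10]=36  [2,3,4,5,6,7,8,9,10]=9
  first=0(t) contributes 45
  first=1(r) contributes 10
|[w]| = 55

55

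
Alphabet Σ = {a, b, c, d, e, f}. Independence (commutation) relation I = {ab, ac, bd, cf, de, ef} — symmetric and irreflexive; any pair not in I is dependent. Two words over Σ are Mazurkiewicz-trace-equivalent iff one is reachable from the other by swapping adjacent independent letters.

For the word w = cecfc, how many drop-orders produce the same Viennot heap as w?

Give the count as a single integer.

0(c) covers ∅
1(e) covers 0:c
2(c) covers 1:e
3(f) covers ∅
4(c) covers 2:c
floor of heap: 0:c, 3:f
completions by unplaced set U, small U first (add the entries for U minus each lowest piece of U):
  |U|=1: {3}:1  {4}:1
  |U|=2: {2,4}:1  {3,4}:2
  |U|=3: {1,2,4}:1  {2,3,4}:3
  start at 0(c): 4
  start at 3(f): 1
sum over floor = 5

5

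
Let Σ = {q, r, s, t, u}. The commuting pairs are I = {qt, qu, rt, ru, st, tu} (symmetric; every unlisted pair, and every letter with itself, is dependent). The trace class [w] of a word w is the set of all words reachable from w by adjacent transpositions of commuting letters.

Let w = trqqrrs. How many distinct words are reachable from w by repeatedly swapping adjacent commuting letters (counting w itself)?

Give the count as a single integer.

piece 0:t — minimal
piece 1:r — minimal
piece 2:q rests on {1:r}
piece 3:q rests on {2:q}
piece 4:r rests on {3:q}
piece 5:r rests on {4:r}
piece 6:s rests on {5:r}
minimal pieces: {0:t, 1:r}
ways to finish when only these pieces remain (= sum over removing one remaining piece with nothing left below it):
  1 left: {0}→1  {6}→1
  2 left: {0,6}→2  {5,6}→1
  3 left: {0,5,6}→3  {4,5,6}→1
  4 left: {0,4,5,6}→4  {3,4,5,6}→1
  5 left: {0,3,4,5,6}→5  {2,3,4,5,6}→1
  placing 0:t first → 1 extensions
  placing 1:r first → 6 extensions
total linear extensions = 7

7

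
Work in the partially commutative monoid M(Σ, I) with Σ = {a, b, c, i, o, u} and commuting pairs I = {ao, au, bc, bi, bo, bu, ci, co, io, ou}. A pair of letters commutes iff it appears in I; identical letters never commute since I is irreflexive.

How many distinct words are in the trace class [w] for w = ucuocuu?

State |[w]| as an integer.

7

#0=u has no predecessor
#1=c depends on [0:u]
#2=u depends on [1:c]
#3=o has no predecessor
#4=c depends on [2:u]
#5=u depends on [4:c]
#6=u depends on [5:u]
sources: [0:u, 3:o]
N(rest) = Σ N(rest − s) over sources s of rest; N(one piece) = 1:
  size 1 → [3]=1  [6]=1
  size 2 → [3,6]=2  [5,6]=1
  size 3 → [3,5,6]=3  [4,5,6]=1
  size 4 → [2,4,5,6]=1  [3,4,5,6]=4
  size 5 → [1,2,4,5,6]=1  [2,3,4,5,6]=5
  first=0(u) contributes 6
  first=3(o) contributes 1
|[w]| = 7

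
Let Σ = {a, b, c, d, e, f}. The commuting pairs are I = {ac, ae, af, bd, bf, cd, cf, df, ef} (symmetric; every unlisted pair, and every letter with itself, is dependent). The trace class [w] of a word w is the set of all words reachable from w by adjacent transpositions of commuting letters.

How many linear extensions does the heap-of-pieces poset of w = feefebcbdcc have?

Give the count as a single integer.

330

#0=f has no predecessor
#1=e has no predecessor
#2=e depends on [1:e]
#3=f depends on [0:f]
#4=e depends on [2:e]
#5=b depends on [4:e]
#6=c depends on [5:b]
#7=b depends on [6:c]
#8=d depends on [4:e]
#9=c depends on [7:b]
#10=c depends on [9:c]
sources: [0:f, 1:e]
N(rest) = Σ N(rest − s) over sources s of rest; N(one piece) = 1:
  size 1 → [3]=1  [8]=1  [10]=1
  size 2 → [0,3]=1  [3,8]=2  [3,10]=2  [8,10]=2  [9,10]=1
  size 3 → [0,3,8]=3  [0,3,10]=3  [3,8,10]=6  [3,9,10]=3  [7,9,10]=1  [8,9,10]=3
  size 4 → [0,3,8,10]=12  [0,3,9,10]=6  [3,7,9,10]=4  [3,8,9,10]=12  [6,7,9,10]=1  [7,8,9,10]=4
  size 5 → [0,3,7,9,10]=10  [0,3,8,9,10]=30  [3,6,7,9,10]=5  [3,7,8,9,10]=20  [5,6,7,9,10]=1  [6,7,8,9,10]=5
  size 6 → [0,3,6,7,9,10]=15  [0,3,7,8,9,10]=60  [3,5,6,7,9,10]=6  [3,6,7,8,9,10]=30  [5,6,7,8,9,10]=6
  size 7 → [0,3,5,6,7,9,10]=21  [0,3,6,7,8,9,10]=105  [3,5,6,7,8,9,10]=42  [4,5,6,7,8,9,10]=6
  size 8 → [0,3,5,6,7,8,9,10]=168  [2,4,5,6,7,8,9,10]=6  [3,4,5,6,7,8,9,10]=48
  size 9 → [0,3,4,5,6,7,8,9,10]=216  [1,2,4,5,6,7,8,9,10]=6  [2,3,4,5,6,7,8,9,10]=54
  first=0(f) contributes 60
  first=1(e) contributes 270
|[w]| = 330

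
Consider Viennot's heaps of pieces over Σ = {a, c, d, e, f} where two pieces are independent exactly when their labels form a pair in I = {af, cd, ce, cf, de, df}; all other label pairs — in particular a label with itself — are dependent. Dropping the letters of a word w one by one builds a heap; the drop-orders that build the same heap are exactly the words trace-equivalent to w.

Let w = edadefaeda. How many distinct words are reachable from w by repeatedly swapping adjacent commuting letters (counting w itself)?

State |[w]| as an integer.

0(e) covers ∅
1(d) covers ∅
2(a) covers 0:e, 1:d
3(d) covers 2:a
4(e) covers 2:a
5(f) covers 4:e
6(a) covers 3:d, 4:e
7(e) covers 5:f, 6:a
8(d) covers 6:a
9(a) covers 7:e, 8:d
floor of heap: 0:e, 1:d
completions by unplaced set U, small U first (add the entries for U minus each lowest piece of U):
  |U|=1: {9}:1
  |U|=2: {7,9}:1  {8,9}:1
  |U|=3: {5,7,9}:1  {7,8,9}:2
  |U|=4: {5,7,8,9}:3  {6,7,8,9}:2
  |U|=5: {3,6,7,8,9}:2  {5,6,7,8,9}:5
  |U|=6: {3,5,6,7,8,9}:7  {4,5,6,7,8,9}:5
  |U|=7: {3,4,5,6,7,8,9}:12
  |U|=8: {2,3,4,5,6,7,8,9}:12
  start at 0(e): 12
  start at 1(d): 12
sum over floor = 24

24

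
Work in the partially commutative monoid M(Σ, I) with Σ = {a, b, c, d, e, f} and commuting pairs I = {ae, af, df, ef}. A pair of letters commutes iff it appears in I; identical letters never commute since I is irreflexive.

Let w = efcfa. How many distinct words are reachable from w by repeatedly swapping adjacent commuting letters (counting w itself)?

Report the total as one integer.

piece 0:e — minimal
piece 1:f — minimal
piece 2:c rests on {0:e, 1:f}
piece 3:f rests on {2:c}
piece 4:a rests on {2:c}
minimal pieces: {0:e, 1:f}
ways to finish when only these pieces remain (= sum over removing one remaining piece with nothing left below it):
  1 left: {3}→1  {4}→1
  2 left: {3,4}→2
  3 left: {2,3,4}→2
  placing 0:e first → 2 extensions
  placing 1:f first → 2 extensions
total linear extensions = 4

4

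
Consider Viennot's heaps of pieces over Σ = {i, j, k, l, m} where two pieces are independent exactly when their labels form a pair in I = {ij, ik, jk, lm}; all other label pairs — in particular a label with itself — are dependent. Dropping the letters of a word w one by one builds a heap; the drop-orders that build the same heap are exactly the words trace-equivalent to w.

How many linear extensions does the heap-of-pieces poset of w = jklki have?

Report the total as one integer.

4

0(j) covers ∅
1(k) covers ∅
2(l) covers 0:j, 1:k
3(k) covers 2:l
4(i) covers 2:l
floor of heap: 0:j, 1:k
completions by unplaced set U, small U first (add the entries for U minus each lowest piece of U):
  |U|=1: {3}:1  {4}:1
  |U|=2: {3,4}:2
  |U|=3: {2,3,4}:2
  start at 0(j): 2
  start at 1(k): 2
sum over floor = 4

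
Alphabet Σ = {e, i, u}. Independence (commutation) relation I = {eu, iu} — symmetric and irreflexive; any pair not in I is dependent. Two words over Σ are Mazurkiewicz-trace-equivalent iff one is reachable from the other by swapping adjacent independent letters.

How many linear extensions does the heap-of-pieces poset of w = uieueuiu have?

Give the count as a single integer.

70

drop 0:u onto floor
drop 1:i onto floor
drop 2:e onto {1:i}
drop 3:u onto {0:u}
drop 4:e onto {2:e}
drop 5:u onto {3:u}
drop 6:i onto {4:e}
drop 7:u onto {5:u}
ground layer = {0:u, 1:i}
drop-orders for the pieces not yet dropped (sum over which currently-grounded one goes next):
  1 to go: {6} 1  {7} 1
  2 to go: {4,6} 1  {5,7} 1  {6,7} 2
  3 to go: {2,4,6} 1  {3,5,7} 1  {4,6,7} 3  {5,6,7} 3
  4 to go: {0,3,5,7} 1  {1,2,4,6} 1  {2,4,6,7} 4  {3,5,6,7} 4  {4,5,6,7} 6
  5 to go: {0,3,5,6,7} 5  {1,2,4,6,7} 5  {2,4,5,6,7} 10  {3,4,5,6,7} 10
  6 to go: {0,3,4,5,6,7} 15  {1,2,4,5,6,7} 15  {2,3,4,5,6,7} 20
  if 0:u drops first: 35 orders
  if 1:i drops first: 35 orders
heap linearizations: 70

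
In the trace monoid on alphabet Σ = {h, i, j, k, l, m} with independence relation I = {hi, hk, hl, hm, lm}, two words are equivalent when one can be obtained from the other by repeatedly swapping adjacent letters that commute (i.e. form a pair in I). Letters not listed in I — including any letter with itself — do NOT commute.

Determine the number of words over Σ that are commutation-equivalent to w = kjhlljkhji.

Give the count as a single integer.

6

#0=k has no predecessor
#1=j depends on [0:k]
#2=h depends on [1:j]
#3=l depends on [1:j]
#4=l depends on [3:l]
#5=j depends on [2:h, 4:l]
#6=k depends on [5:j]
#7=h depends on [5:j]
#8=j depends on [6:k, 7:h]
#9=i depends on [8:j]
sources: [0:k]
N(rest) = Σ N(rest − s) over sources s of rest; N(one piece) = 1:
  size 1 → [9]=1
  size 2 → [8,9]=1
  size 3 → [6,8,9]=1  [7,8,9]=1
  size 4 → [6,7,8,9]=2
  size 5 → [5,6,7,8,9]=2
  size 6 → [2,5,6,7,8,9]=2  [4,5,6,7,8,9]=2
  size 7 → [2,4,5,6,7,8,9]=4  [3,4,5,6,7,8,9]=2
  size 8 → [2,3,4,5,6,7,8,9]=6
  first=0(k) contributes 6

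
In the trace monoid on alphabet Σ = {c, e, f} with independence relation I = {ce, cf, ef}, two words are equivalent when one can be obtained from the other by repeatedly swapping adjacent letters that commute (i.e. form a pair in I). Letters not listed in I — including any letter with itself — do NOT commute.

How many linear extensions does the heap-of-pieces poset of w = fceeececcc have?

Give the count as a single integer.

1260

0(f) covers ∅
1(c) covers ∅
2(e) covers ∅
3(e) covers 2:e
4(e) covers 3:e
5(c) covers 1:c
6(e) covers 4:e
7(c) covers 5:c
8(c) covers 7:c
9(c) covers 8:c
floor of heap: 0:f, 1:c, 2:e
completions by unplaced set U, small U first (add the entries for U minus each lowest piece of U):
  |U|=1: {0}:1  {6}:1  {9}:1
  |U|=2: {0,6}:2  {0,9}:2  {4,6}:1  {6,9}:2  {8,9}:1
  |U|=3: {0,4,6}:3  {0,6,9}:6  {0,8,9}:3  {3,4,6}:1  {4,6,9}:3  {6,8,9}:3  {7,8,9}:1
  |U|=4: {0,3,4,6}:4  {0,4,6,9}:12  {0,6,8,9}:12  {0,7,8,9}:4  {2,3,4,6}:1  {3,4,6,9}:4  {4,6,8,9}:6  {5,7,8,9}:1  {6,7,8,9}:4
  |U|=5: {0,2,3,4,6}:5  {0,3,4,6,9}:20  {0,4,6,8,9}:30  {0,5,7,8,9}:5  {0,6,7,8,9}:20  {1,5,7,8,9}:1  {2,3,4,6,9}:5  {3,4,6,8,9}:10  {4,6,7,8,9}:10  {5,6,7,8,9}:5
  |U|=6: {0,1,5,7,8,9}:6  {0,2,3,4,6,9}:30  {0,3,4,6,8,9}:60  {0,4,6,7,8,9}:60  {0,5,6,7,8,9}:30  {1,5,6,7,8,9}:6  {2,3,4,6,8,9}:15  {3,4,6,7,8,9}:20  {4,5,6,7,8,9}:15
  |U|=7: {0,1,5,6,7,8,9}:42  {0,2,3,4,6,8,9}:105  {0,3,4,6,7,8,9}:140  {0,4,5,6,7,8,9}:105  {1,4,5,6,7,8,9}:21  {2,3,4,6,7,8,9}:35  {3,4,5,6,7,8,9}:35
  |U|=8: {0,1,4,5,6,7,8,9}:168  {0,2,3,4,6,7,8,9}:280  {0,3,4,5,6,7,8,9}:280  {1,3,4,5,6,7,8,9}:56  {2,3,4,5,6,7,8,9}:70
  start at 0(f): 126
  start at 1(c): 630
  start at 2(e): 504
sum over floor = 1260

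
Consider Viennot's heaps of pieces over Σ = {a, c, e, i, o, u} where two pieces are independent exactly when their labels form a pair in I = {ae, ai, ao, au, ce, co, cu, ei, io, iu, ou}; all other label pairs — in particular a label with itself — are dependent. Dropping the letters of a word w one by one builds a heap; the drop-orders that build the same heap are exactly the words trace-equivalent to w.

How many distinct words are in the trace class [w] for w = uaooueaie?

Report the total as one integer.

0(u) covers ∅
1(a) covers ∅
2(o) covers ∅
3(o) covers 2:o
4(u) covers 0:u
5(e) covers 3:o, 4:u
6(a) covers 1:a
7(i) covers ∅
8(e) covers 5:e
floor of heap: 0:u, 1:a, 2:o, 7:i
completions by unplaced set U, small U first (add the entries for U minus each lowest piece of U):
  |U|=1: {6}:1  {7}:1  {8}:1
  |U|=2: {1,6}:1  {5,8}:1  {6,7}:2  {6,8}:2  {7,8}:2
  |U|=3: {1,6,7}:3  {1,6,8}:3  {3,5,8}:1  {4,5,8}:1  {5,6,8}:3  {5,7,8}:3  {6,7,8}:6
  |U|=4: {0,4,5,8}:1  {1,5,6,8}:6  {1,6,7,8}:12  {2,3,5,8}:1  {3,4,5,8}:2  {3,5,6,8}:4  {3,5,7,8}:4  {4,5,6,8}:4  {4,5,7,8}:4  {5,6,7,8}:12
  |U|=5: {0,3,4,5,8}:3  {0,4,5,6,8}:5  {0,4,5,7,8}:5  {1,3,5,6,8}:10  {1,4,5,6,8}:10  {1,5,6,7,8}:30  {2,3,4,5,8}:3  {2,3,5,6,8}:5  {2,3,5,7,8}:5  {3,4,5,6,8}:10  {3,4,5,7,8}:10  {3,5,6,7,8}:20  {4,5,6,7,8}:20
  |U|=6: {0,1,4,5,6,8}:15  {0,2,3,4,5,8}:6  {0,3,4,5,6,8}:18  {0,3,4,5,7,8}:18  {0,4,5,6,7,8}:30  {1,2,3,5,6,8}:15  {1,3,4,5,6,8}:30  {1,3,5,6,7,8}:60  {1,4,5,6,7,8}:60  {2,3,4,5,6,8}:18  {2,3,4,5,7,8}:18  {2,3,5,6,7,8}:30  {3,4,5,6,7,8}:60
  |U|=7: {0,1,3,4,5,6,8}:63  {0,1,4,5,6,7,8}:105  {0,2,3,4,5,6,8}:42  {0,2,3,4,5,7,8}:42  {0,3,4,5,6,7,8}:126  {1,2,3,4,5,6,8}:63  {1,2,3,5,6,7,8}:105  {1,3,4,5,6,7,8}:210  {2,3,4,5,6,7,8}:126
  start at 0(u): 504
  start at 1(a): 336
  start at 2(o): 504
  start at 7(i): 168
sum over floor = 1512

1512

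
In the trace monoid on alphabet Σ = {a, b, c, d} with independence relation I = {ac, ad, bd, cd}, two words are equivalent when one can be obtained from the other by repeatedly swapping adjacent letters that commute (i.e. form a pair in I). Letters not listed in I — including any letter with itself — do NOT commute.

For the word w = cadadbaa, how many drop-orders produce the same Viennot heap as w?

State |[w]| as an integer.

0(c) covers ∅
1(a) covers ∅
2(d) covers ∅
3(a) covers 1:a
4(d) covers 2:d
5(b) covers 0:c, 3:a
6(a) covers 5:b
7(a) covers 6:a
floor of heap: 0:c, 1:a, 2:d
completions by unplaced set U, small U first (add the entries for U minus each lowest piece of U):
  |U|=1: {4}:1  {7}:1
  |U|=2: {2,4}:1  {4,7}:2  {6,7}:1
  |U|=3: {2,4,7}:3  {4,6,7}:3  {5,6,7}:1
  |U|=4: {0,5,6,7}:1  {2,4,6,7}:6  {3,5,6,7}:1  {4,5,6,7}:4
  |U|=5: {0,3,5,6,7}:2  {0,4,5,6,7}:5  {1,3,5,6,7}:1  {2,4,5,6,7}:10  {3,4,5,6,7}:5
  |U|=6: {0,1,3,5,6,7}:3  {0,2,4,5,6,7}:15  {0,3,4,5,6,7}:12  {1,3,4,5,6,7}:6  {2,3,4,5,6,7}:15
  start at 0(c): 21
  start at 1(a): 42
  start at 2(d): 21
sum over floor = 84

84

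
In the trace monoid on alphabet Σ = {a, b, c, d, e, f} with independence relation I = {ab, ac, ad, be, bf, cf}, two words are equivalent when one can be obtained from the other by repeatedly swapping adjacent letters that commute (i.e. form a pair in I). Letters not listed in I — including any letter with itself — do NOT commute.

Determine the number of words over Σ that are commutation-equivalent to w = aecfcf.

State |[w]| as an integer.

6

0(a) covers ∅
1(e) covers 0:a
2(c) covers 1:e
3(f) covers 1:e
4(c) covers 2:c
5(f) covers 3:f
floor of heap: 0:a
completions by unplaced set U, small U first (add the entries for U minus each lowest piece of U):
  |U|=1: {4}:1  {5}:1
  |U|=2: {2,4}:1  {3,5}:1  {4,5}:2
  |U|=3: {2,4,5}:3  {3,4,5}:3
  |U|=4: {2,3,4,5}:6
  start at 0(a): 6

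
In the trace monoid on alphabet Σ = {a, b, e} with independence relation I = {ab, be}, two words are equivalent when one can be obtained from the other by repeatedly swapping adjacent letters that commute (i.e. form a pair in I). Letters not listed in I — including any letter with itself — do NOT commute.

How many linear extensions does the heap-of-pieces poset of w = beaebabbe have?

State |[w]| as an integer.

126

piece 0:b — minimal
piece 1:e — minimal
piece 2:a rests on {1:e}
piece 3:e rests on {2:a}
piece 4:b rests on {0:b}
piece 5:a rests on {3:e}
piece 6:b rests on {4:b}
piece 7:b rests on {6:b}
piece 8:e rests on {5:a}
minimal pieces: {0:b, 1:e}
ways to finish when only these pieces remain (= sum over removing one remaining piece with nothing left below it):
  1 left: {7}→1  {8}→1
  2 left: {5,8}→1  {6,7}→1  {7,8}→2
  3 left: {3,5,8}→1  {4,6,7}→1  {5,7,8}→3  {6,7,8}→3
  4 left: {0,4,6,7}→1  {2,3,5,8}→1  {3,5,7,8}→4  {4,6,7,8}→4  {5,6,7,8}→6
  5 left: {0,4,6,7,8}→5  {1,2,3,5,8}→1  {2,3,5,7,8}→5  {3,5,6,7,8}→10  {4,5,6,7,8}→10
  6 left: {0,4,5,6,7,8}→15  {1,2,3,5,7,8}→6  {2,3,5,6,7,8}→15  {3,4,5,6,7,8}→20
  7 left: {0,3,4,5,6,7,8}→35  {1,2,3,5,6,7,8}→21  {2,3,4,5,6,7,8}→35
  placing 0:b first → 56 extensions
  placing 1:e first → 70 extensions
total linear extensions = 126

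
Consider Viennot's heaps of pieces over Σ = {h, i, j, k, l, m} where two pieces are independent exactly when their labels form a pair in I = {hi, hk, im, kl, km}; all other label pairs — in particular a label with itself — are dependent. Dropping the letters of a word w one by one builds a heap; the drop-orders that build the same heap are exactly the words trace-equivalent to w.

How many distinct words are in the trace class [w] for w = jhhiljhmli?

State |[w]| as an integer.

drop 0:j onto floor
drop 1:h onto {0:j}
drop 2:h onto {1:h}
drop 3:i onto {0:j}
drop 4:l onto {2:h, 3:i}
drop 5:j onto {4:l}
drop 6:h onto {5:j}
drop 7:m onto {6:h}
drop 8:l onto {7:m}
drop 9:i onto {8:l}
ground layer = {0:j}
drop-orders for the pieces not yet dropped (sum over which currently-grounded one goes next):
  1 to go: {9} 1
  2 to go: {8,9} 1
  3 to go: {7,8,9} 1
  4 to go: {6,7,8,9} 1
  5 to go: {5,6,7,8,9} 1
  6 to go: {4,5,6,7,8,9} 1
  7 to go: {2,4,5,6,7,8,9} 1  {3,4,5,6,7,8,9} 1
  8 to go: {1,2,4,5,6,7,8,9} 1  {2,3,4,5,6,7,8,9} 2
  if 0:j drops first: 3 orders

3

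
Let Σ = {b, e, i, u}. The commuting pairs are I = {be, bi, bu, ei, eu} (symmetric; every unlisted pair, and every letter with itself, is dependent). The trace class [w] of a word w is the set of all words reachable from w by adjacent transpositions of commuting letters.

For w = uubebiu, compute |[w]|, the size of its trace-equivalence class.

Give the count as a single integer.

drop 0:u onto floor
drop 1:u onto {0:u}
drop 2:b onto floor
drop 3:e onto floor
drop 4:b onto {2:b}
drop 5:i onto {1:u}
drop 6:u onto {5:i}
ground layer = {0:u, 2:b, 3:e}
drop-orders for the pieces not yet dropped (sum over which currently-grounded one goes next):
  1 to go: {3} 1  {4} 1  {6} 1
  2 to go: {2,4} 1  {3,4} 2  {3,6} 2  {4,6} 2  {5,6} 1
  3 to go: {1,5,6} 1  {2,3,4} 3  {2,4,6} 3  {3,4,6} 6  {3,5,6} 3  {4,5,6} 3
  4 to go: {0,1,5,6} 1  {1,3,5,6} 4  {1,4,5,6} 4  {2,3,4,6} 12  {2,4,5,6} 6  {3,4,5,6} 12
  5 to go: {0,1,3,5,6} 5  {0,1,4,5,6} 5  {1,2,4,5,6} 10  {1,3,4,5,6} 20  {2,3,4,5,6} 30
  if 0:u drops first: 60 orders
  if 2:b drops first: 30 orders
  if 3:e drops first: 15 orders
heap linearizations: 105

105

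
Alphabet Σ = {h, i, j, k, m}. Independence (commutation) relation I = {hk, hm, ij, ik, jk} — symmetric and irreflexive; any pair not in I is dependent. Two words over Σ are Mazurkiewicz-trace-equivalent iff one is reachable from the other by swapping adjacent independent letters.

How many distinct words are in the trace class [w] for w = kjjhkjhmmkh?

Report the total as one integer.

181

0(k) covers ∅
1(j) covers ∅
2(j) covers 1:j
3(h) covers 2:j
4(k) covers 0:k
5(j) covers 3:h
6(h) covers 5:j
7(m) covers 4:k, 5:j
8(m) covers 7:m
9(k) covers 8:m
10(h) covers 6:h
floor of heap: 0:k, 1:j
completions by unplaced set U, small U first (add the entries for U minus each lowest piece of U):
  |U|=1: {9}:1  {10}:1
  |U|=2: {6,10}:1  {8,9}:1  {9,10}:2
  |U|=3: {6,9,10}:3  {7,8,9}:1  {8,9,10}:3
  |U|=4: {4,7,8,9}:1  {6,8,9,10}:6  {7,8,9,10}:4
  |U|=5: {0,4,7,8,9}:1  {4,7,8,9,10}:5  {6,7,8,9,10}:10
  |U|=6: {0,4,7,8,9,10}:6  {4,6,7,8,9,10}:15  {5,6,7,8,9,10}:10
  |U|=7: {0,4,6,7,8,9,10}:21  {3,5,6,7,8,9,10}:10  {4,5,6,7,8,9,10}:25
  |U|=8: {0,4,5,6,7,8,9,10}:46  {2,3,5,6,7,8,9,10}:10  {3,4,5,6,7,8,9,10}:35
  |U|=9: {0,3,4,5,6,7,8,9,10}:81  {1,2,3,5,6,7,8,9,10}:10  {2,3,4,5,6,7,8,9,10}:45
  start at 0(k): 55
  start at 1(j): 126
sum over floor = 181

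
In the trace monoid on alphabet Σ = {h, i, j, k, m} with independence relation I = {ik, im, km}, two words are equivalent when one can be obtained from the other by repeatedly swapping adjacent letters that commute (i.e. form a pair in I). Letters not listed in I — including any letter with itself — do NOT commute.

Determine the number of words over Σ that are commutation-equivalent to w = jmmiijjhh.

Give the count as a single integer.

drop 0:j onto floor
drop 1:m onto {0:j}
drop 2:m onto {1:m}
drop 3:i onto {0:j}
drop 4:i onto {3:i}
drop 5:j onto {2:m, 4:i}
drop 6:j onto {5:j}
drop 7:h onto {6:j}
drop 8:h onto {7:h}
ground layer = {0:j}
drop-orders for the pieces not yet dropped (sum over which currently-grounded one goes next):
  1 to go: {8} 1
  2 to go: {7,8} 1
  3 to go: {6,7,8} 1
  4 to go: {5,6,7,8} 1
  5 to go: {2,5,6,7,8} 1  {4,5,6,7,8} 1
  6 to go: {1,2,5,6,7,8} 1  {2,4,5,6,7,8} 2  {3,4,5,6,7,8} 1
  7 to go: {1,2,4,5,6,7,8} 3  {2,3,4,5,6,7,8} 3
  if 0:j drops first: 6 orders

6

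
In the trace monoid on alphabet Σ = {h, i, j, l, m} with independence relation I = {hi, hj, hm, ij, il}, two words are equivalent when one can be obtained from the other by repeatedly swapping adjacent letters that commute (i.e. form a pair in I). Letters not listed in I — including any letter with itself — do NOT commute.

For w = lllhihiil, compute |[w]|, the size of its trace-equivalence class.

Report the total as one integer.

84

#0=l has no predecessor
#1=l depends on [0:l]
#2=l depends on [1:l]
#3=h depends on [2:l]
#4=i has no predecessor
#5=h depends on [3:h]
#6=i depends on [4:i]
#7=i depends on [6:i]
#8=l depends on [5:h]
sources: [0:l, 4:i]
N(rest) = Σ N(rest − s) over sources s of rest; N(one piece) = 1:
  size 1 → [7]=1  [8]=1
  size 2 → [5,8]=1  [6,7]=1  [7,8]=2
  size 3 → [3,5,8]=1  [4,6,7]=1  [5,7,8]=3  [6,7,8]=3
  size 4 → [2,3,5,8]=1  [3,5,7,8]=4  [4,6,7,8]=4  [5,6,7,8]=6
  size 5 → [1,2,3,5,8]=1  [2,3,5,7,8]=5  [3,5,6,7,8]=10  [4,5,6,7,8]=10
  size 6 → [0,1,2,3,5,8]=1  [1,2,3,5,7,8]=6  [2,3,5,6,7,8]=15  [3,4,5,6,7,8]=20
  size 7 → [0,1,2,3,5,7,8]=7  [1,2,3,5,6,7,8]=21  [2,3,4,5,6,7,8]=35
  first=0(l) contributes 56
  first=4(i) contributes 28
|[w]| = 84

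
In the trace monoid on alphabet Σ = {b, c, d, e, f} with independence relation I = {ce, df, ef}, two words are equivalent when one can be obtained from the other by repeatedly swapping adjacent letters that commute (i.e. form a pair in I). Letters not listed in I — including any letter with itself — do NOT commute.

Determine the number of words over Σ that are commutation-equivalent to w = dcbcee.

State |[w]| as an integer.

3

piece 0:d — minimal
piece 1:c rests on {0:d}
piece 2:b rests on {1:c}
piece 3:c rests on {2:b}
piece 4:e rests on {2:b}
piece 5:e rests on {4:e}
minimal pieces: {0:d}
ways to finish when only these pieces remain (= sum over removing one remaining piece with nothing left below it):
  1 left: {3}→1  {5}→1
  2 left: {3,5}→2  {4,5}→1
  3 left: {3,4,5}→3
  4 left: {2,3,4,5}→3
  placing 0:d first → 3 extensions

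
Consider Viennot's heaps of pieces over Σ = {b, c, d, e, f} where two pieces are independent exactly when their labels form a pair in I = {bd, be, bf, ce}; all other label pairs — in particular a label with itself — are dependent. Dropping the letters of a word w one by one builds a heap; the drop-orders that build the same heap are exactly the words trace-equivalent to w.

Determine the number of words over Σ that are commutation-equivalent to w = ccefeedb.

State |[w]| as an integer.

0(c) covers ∅
1(c) covers 0:c
2(e) covers ∅
3(f) covers 1:c, 2:e
4(e) covers 3:f
5(e) covers 4:e
6(d) covers 5:e
7(b) covers 1:c
floor of heap: 0:c, 2:e
completions by unplaced set U, small U first (add the entries for U minus each lowest piece of U):
  |U|=1: {6}:1  {7}:1
  |U|=2: {5,6}:1  {6,7}:2
  |U|=3: {4,5,6}:1  {5,6,7}:3
  |U|=4: {3,4,5,6}:1  {4,5,6,7}:4
  |U|=5: {2,3,4,5,6}:1  {3,4,5,6,7}:5
  |U|=6: {1,3,4,5,6,7}:5  {2,3,4,5,6,7}:6
  start at 0(c): 11
  start at 2(e): 5
sum over floor = 16

16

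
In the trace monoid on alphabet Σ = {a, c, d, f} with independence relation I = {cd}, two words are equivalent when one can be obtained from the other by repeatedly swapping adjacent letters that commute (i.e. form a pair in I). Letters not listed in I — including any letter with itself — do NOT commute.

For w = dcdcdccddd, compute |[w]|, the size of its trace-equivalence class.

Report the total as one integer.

210

piece 0:d — minimal
piece 1:c — minimal
piece 2:d rests on {0:d}
piece 3:c rests on {1:c}
piece 4:d rests on {2:d}
piece 5:c rests on {3:c}
piece 6:c rests on {5:c}
piece 7:d rests on {4:d}
piece 8:d rests on {7:d}
piece 9:d rests on {8:d}
minimal pieces: {0:d, 1:c}
ways to finish when only these pieces remain (= sum over removing one remaining piece with nothing left below it):
  1 left: {6}→1  {9}→1
  2 left: {5,6}→1  {6,9}→2  {8,9}→1
  3 left: {3,5,6}→1  {5,6,9}→3  {6,8,9}→3  {7,8,9}→1
  4 left: {1,3,5,6}→1  {3,5,6,9}→4  {4,7,8,9}→1  {5,6,8,9}→6  {6,7,8,9}→4
  5 left: {1,3,5,6,9}→5  {2,4,7,8,9}→1  {3,5,6,8,9}→10  {4,6,7,8,9}→5  {5,6,7,8,9}→10
  6 left: {0,2,4,7,8,9}→1  {1,3,5,6,8,9}→15  {2,4,6,7,8,9}→6  {3,5,6,7,8,9}→20  {4,5,6,7,8,9}→15
  7 left: {0,2,4,6,7,8,9}→7  {1,3,5,6,7,8,9}→35  {2,4,5,6,7,8,9}→21  {3,4,5,6,7,8,9}→35
  8 left: {0,2,4,5,6,7,8,9}→28  {1,3,4,5,6,7,8,9}→70  {2,3,4,5,6,7,8,9}→56
  placing 0:d first → 126 extensions
  placing 1:c first → 84 extensions
total linear extensions = 210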